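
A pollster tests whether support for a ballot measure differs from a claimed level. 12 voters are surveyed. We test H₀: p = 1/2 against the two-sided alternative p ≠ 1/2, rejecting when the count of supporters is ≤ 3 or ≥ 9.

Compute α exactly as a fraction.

299/2048

α = P(Y ≤ 3 or Y ≥ 9 | p = 1/2), Y ~ Binomial(12, 1/2).
The two tails are symmetric, so α = 2·(1 + 12 + 66 + 220)/2^12 = 598/4096 = 299/2048.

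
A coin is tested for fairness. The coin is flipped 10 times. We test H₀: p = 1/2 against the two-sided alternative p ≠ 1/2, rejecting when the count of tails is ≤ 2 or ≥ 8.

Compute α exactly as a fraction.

Under H₀, X ~ Binomial(10, 1/2); α is the probability of landing in either tail, P(X ≤ 2) + P(X ≥ 8).
The two tails are symmetric, so α = 2·(1 + 10 + 45)/2^10 = 112/1024 = 7/64.

7/64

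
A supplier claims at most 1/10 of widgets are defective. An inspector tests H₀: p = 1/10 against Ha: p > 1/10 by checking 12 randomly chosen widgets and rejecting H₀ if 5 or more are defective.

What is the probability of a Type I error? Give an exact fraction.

α = P(reject H₀ | H₀ true) = P(S ≥ 5 | p = 1/10), S ~ Binomial(12, 1/10).
Via the complement, α = 1 − Σ_{j=0}^{4} C(12,j)(1/10)^j(9/10)^{12-j} = 432934327/100000000000.

432934327/100000000000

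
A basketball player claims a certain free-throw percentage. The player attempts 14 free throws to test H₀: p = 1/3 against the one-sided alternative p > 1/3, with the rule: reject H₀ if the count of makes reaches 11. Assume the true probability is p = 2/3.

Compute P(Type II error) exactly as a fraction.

A Type II error is failing to reject when Ha holds: with p = 2/3, β = P(S ≤ 10).
Equivalently, β = 1 − P(S ≥ 11) = 3533689/4782969.

3533689/4782969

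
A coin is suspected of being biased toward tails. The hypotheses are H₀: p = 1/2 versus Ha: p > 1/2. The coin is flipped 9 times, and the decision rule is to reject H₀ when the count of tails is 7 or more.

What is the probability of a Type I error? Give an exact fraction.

23/256

The Type I error probability is α = P(K ≥ 7) computed under H₀, where K ~ Binomial(9, 1/2).
Summing the upper tail: (36 + 9 + 1) / 2^9 = 46/512 = 23/256.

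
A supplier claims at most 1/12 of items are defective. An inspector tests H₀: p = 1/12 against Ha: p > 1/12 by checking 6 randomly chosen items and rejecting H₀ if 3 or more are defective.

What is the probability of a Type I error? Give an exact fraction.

The significance level is the probability, assuming p = 1/12, of seeing 3 or more defectives in 6 draws.
Computing the lower-tail complement: 1 − 1478741/1492992 = 14251/1492992.

14251/1492992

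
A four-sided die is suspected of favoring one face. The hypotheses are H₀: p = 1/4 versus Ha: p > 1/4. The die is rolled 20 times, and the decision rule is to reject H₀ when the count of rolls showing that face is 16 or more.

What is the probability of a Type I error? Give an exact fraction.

106249/274877906944

Under H₀, K ~ Binomial(20, 1/4), and α = P(K ≥ 16).
P(K ≥ 16) = Σ_{j=16}^{20} C(20,j)·(1/4)^j·(3/4)^{20-j} = 106249/274877906944.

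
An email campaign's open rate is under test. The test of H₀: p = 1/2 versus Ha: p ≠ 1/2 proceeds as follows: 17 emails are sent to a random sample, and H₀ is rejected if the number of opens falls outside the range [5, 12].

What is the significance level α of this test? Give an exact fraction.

α = P(Y ≤ 4 or Y ≥ 13 | p = 1/2), Y ~ Binomial(17, 1/2).
The two tails are symmetric, so α = 2·(1 + 17 + 136 + 680 + 2380)/2^17 = 6428/131072 = 1607/32768.

1607/32768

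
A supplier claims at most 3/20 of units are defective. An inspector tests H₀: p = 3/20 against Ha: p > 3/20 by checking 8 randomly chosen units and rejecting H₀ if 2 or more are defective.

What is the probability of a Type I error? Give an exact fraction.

8776114407/25600000000

α = P(reject H₀ | H₀ true) = P(Y ≥ 2 | p = 3/20), Y ~ Binomial(8, 3/20).
Via the complement, α = 1 − Σ_{j=0}^{1} C(8,j)(3/20)^j(17/20)^{8-j} = 8776114407/25600000000.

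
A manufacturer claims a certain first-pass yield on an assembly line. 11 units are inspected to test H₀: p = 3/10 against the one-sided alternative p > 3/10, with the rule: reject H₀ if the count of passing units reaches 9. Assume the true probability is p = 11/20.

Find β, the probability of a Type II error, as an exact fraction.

38288445266097/40960000000000

A Type II error is failing to reject when Ha holds: with p = 11/20, β = P(K ≤ 8).
Adding the binomial probabilities P(K=0)+…+P(K=8) at p = 11/20 gives 38288445266097/40960000000000.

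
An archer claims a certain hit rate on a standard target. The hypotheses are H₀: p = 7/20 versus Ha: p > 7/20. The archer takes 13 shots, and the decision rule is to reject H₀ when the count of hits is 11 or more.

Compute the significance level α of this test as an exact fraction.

14250593836801/40960000000000000

The Type I error probability is α = P(X ≥ 11) computed under H₀, where X ~ Binomial(13, 7/20).
Adding the binomial terms for j = 11 through 13 with p = 7/20 yields 14250593836801/40960000000000000.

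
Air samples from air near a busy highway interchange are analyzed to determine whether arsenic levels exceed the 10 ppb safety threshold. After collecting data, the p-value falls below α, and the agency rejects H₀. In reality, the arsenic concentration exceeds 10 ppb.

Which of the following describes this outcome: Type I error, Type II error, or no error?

Neither — the decision is correct.

The conventional null hypothesis here is that the arsenic concentration is at or below 10 ppb (safe).
The test rejected a false H₀ — the decision matches the true state.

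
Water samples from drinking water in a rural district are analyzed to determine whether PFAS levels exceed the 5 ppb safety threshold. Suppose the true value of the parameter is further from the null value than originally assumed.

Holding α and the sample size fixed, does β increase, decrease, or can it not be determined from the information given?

A bigger departure from H₀ is easier for the test to detect, so it fails to reject less often.

It decreases.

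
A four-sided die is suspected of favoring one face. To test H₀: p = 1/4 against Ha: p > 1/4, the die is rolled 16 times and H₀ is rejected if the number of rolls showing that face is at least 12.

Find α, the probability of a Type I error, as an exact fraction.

α = P(reject H₀ | H₀ true) = P(X ≥ 12 | p = 1/4), with X ~ Binomial(16, 1/4).
Summing C(16,j)(1/4)^j(3/4)^{16−j} for j = 12,…,16 gives 163669/4294967296.

163669/4294967296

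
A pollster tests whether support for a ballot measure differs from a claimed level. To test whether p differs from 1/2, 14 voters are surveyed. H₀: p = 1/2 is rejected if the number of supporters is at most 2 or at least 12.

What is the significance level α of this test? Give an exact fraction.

The significance level is the null-hypothesis probability of the rejection region {≤2} ∪ {≥12}.
Each tail has probability (1 + 14 + 91)/16384; doubling gives α = 212/16384 = 53/4096.

53/4096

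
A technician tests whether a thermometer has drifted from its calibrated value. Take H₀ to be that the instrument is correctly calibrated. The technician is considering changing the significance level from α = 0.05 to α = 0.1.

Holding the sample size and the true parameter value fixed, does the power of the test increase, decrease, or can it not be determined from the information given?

Relaxing α lowers the evidence threshold; under Ha, outcomes that previously fell short now trigger rejection.
Since power = 1 − β and β decreases, power increases.

It increases.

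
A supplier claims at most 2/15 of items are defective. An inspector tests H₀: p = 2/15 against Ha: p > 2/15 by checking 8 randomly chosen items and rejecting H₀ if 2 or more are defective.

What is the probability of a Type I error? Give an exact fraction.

743183632/2562890625

α = P(reject H₀ | H₀ true) = P(K ≥ 2 | p = 2/15), K ~ Binomial(8, 2/15).
Via the complement, α = 1 − Σ_{j=0}^{1} C(8,j)(2/15)^j(13/15)^{8-j} = 743183632/2562890625.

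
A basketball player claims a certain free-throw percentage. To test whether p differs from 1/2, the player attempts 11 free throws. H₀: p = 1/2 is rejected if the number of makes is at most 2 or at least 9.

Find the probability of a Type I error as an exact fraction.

The significance level is the null-hypothesis probability of the rejection region {≤2} ∪ {≥9}.
The two tails are symmetric, so α = 2·(1 + 11 + 55)/2^11 = 134/2048 = 67/1024.

67/1024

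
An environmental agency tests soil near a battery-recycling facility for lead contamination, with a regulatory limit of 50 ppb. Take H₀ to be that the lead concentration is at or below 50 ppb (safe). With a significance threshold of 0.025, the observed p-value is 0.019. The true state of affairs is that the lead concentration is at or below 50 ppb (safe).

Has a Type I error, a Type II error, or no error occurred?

Since p = 0.019 < α = 0.025, H₀ is rejected.
H₀ is true (actually the lead concentration is at or below 50 ppb (safe)).
Rejecting a true H₀ is a Type I error.

Type I error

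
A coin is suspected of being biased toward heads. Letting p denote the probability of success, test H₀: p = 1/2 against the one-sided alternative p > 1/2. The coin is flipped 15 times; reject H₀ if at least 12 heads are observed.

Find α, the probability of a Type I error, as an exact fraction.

The Type I error probability is α = P(Y ≥ 12) computed under H₀, where Y ~ Binomial(15, 1/2).
P(Y ≥ 12) = [C(15,12) + C(15,13) + C(15,14) + C(15,15)] / 2^15 = (455 + 105 + 15 + 1) / 32768 = 576/32768 = 9/512.

9/512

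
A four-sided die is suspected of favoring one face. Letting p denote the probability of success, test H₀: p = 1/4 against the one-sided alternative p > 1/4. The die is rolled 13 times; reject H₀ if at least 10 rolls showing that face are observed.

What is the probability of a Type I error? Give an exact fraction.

529/4194304

Under H₀, X ~ Binomial(13, 1/4), and α = P(X ≥ 10).
Summing C(13,j)(1/4)^j(3/4)^{13−j} for j = 10,…,13 gives 529/4194304.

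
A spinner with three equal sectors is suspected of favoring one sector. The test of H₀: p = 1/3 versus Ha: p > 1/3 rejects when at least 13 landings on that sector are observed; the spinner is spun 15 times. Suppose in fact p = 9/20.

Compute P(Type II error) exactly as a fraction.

32731725032763916841/32768000000000000000

A Type II error is failing to reject when Ha holds: with p = 9/20, β = P(Y ≤ 12).
Adding the binomial probabilities P(Y=0)+…+P(Y=12) at p = 9/20 gives 32731725032763916841/32768000000000000000.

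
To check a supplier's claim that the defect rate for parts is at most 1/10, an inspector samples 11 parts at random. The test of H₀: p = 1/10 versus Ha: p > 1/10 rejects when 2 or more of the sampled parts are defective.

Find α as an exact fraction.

α = P(reject H₀ | H₀ true) = P(X ≥ 2 | p = 1/10), X ~ Binomial(11, 1/10).
Computing the lower-tail complement: 1 − 3486784401/5000000000 = 1513215599/5000000000.

1513215599/5000000000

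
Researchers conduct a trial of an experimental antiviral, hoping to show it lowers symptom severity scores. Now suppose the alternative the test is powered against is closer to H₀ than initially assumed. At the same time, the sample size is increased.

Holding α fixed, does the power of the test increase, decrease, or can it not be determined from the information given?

The first change alone would make β increase; the second alone would make β decrease. Which effect dominates depends on the magnitudes, which are not given.
Since power = 1 − β, the effect on power is likewise indeterminate.

Cannot be determined from the information given.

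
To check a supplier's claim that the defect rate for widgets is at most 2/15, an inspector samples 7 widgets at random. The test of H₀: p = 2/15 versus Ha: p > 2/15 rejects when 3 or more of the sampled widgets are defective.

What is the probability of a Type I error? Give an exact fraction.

Under H₀, X ~ Binomial(7, 2/15); the Type I error rate is P(X ≥ 3).
Computing the lower-tail complement: 1 − 10767497/11390625 = 623128/11390625.

623128/11390625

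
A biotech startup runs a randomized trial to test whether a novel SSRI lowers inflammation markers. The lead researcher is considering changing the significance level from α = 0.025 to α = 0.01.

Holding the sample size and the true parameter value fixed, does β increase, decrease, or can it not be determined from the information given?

It increases.

Tightening α shrinks the rejection region. When Ha holds, fewer sample outcomes clear the stricter threshold, so more fall in the acceptance region.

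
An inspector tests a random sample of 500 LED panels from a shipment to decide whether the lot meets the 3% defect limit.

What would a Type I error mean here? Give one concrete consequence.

With the conventional null hypothesis that the lot's defect rate is 3% (within specification):
A Type I error is rejecting H₀ when H₀ is true.
Here that means rejecting the lot and scrapping or reworking it when actually the lot's defect rate is 3% (within specification).

A Type I error would mean concluding that the lot's defect rate exceeds 3% when in fact the lot's defect rate is 3% (within specification). Consequence: an acceptable shipment is needlessly reworked at extra cost.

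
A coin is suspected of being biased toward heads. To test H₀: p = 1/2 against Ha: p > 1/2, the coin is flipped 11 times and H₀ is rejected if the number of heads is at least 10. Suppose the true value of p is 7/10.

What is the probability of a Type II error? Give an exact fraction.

2217524751/2500000000

A Type II error is failing to reject when Ha holds: with p = 7/10, β = P(X ≤ 9).
Summing C(11,j)·(7/10)^j·(3/10)^{11-j} for j = 0..9 gives 2217524751/2500000000.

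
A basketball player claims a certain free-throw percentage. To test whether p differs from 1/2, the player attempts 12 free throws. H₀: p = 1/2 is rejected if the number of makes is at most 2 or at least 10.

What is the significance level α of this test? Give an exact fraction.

Under H₀, S ~ Binomial(12, 1/2); α is the probability of landing in either tail, P(S ≤ 2) + P(S ≥ 10).
The two tails are symmetric, so α = 2·(1 + 12 + 66)/2^12 = 158/4096 = 79/2048.

79/2048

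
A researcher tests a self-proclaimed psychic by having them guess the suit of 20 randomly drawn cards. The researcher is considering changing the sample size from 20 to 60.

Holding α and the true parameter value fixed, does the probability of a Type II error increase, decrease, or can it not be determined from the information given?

It decreases.

A larger sample reduces the standard error, pulling the sampling distribution under Ha further from the non-rejection region.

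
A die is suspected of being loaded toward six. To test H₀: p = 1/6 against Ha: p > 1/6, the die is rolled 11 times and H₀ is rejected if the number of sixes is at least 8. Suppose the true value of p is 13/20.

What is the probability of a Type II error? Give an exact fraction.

Under the alternative p = 13/20, S ~ Binomial(11, 13/20); β is the probability the test does not reject, P(S < 8).
Adding the binomial probabilities P(S=0)+…+P(S=7) at p = 13/20 gives 2941183244209/5120000000000.

2941183244209/5120000000000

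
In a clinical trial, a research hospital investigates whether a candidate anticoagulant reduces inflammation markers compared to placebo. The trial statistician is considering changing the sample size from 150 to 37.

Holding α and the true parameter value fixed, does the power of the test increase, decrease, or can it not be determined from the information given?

A smaller sample increases the standard error, so the sampling distributions under H₀ and Ha overlap more.
Since power = 1 − β and β increases, power decreases.

It decreases.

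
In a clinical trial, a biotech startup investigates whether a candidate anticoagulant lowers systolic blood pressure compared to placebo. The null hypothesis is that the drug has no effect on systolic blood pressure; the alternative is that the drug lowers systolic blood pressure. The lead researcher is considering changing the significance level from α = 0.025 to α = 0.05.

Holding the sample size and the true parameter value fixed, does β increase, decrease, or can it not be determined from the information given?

With a larger α the critical value moves toward the center, so more of the Ha sampling distribution lies in the rejection region.

It decreases.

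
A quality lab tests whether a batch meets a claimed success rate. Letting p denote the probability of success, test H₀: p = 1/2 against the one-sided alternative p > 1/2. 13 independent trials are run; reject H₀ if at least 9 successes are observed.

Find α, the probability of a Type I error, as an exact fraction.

1093/8192

α = P(reject H₀ | H₀ true) = P(K ≥ 9 | p = 1/2), with K ~ Binomial(13, 1/2).
Summing the upper tail: (715 + 286 + 78 + 13 + 1) / 2^13 = 1093/8192.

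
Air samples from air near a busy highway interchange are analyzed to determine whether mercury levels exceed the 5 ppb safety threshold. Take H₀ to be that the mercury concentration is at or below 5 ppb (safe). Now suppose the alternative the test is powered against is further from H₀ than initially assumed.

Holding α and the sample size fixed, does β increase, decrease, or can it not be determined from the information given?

The further the true parameter sits from the null value, the more of the Ha sampling distribution falls in the rejection region.

It decreases.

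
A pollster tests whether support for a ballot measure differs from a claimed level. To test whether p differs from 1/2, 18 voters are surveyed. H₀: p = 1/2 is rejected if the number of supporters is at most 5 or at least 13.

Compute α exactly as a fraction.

α = P(S ≤ 5 or S ≥ 13 | p = 1/2), S ~ Binomial(18, 1/2).
Each tail has probability (1 + 18 + 153 + 816 + 3060 + 8568)/262144; doubling gives α = 25232/262144 = 1577/16384.

1577/16384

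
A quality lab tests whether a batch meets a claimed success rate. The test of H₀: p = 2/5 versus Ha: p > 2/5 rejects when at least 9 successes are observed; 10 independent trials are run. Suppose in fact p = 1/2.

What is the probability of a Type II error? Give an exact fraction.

A Type II error is failing to reject when Ha holds: with p = 1/2, β = P(K ≤ 8).
Summing C(10,j)·(1/2)^j·(1/2)^{10-j} for j = 0..8 gives 1013/1024.

1013/1024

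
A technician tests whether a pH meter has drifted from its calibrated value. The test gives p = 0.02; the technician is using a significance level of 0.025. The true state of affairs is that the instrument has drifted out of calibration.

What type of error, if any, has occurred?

Neither — the decision is correct.

The conventional null hypothesis is that the instrument is correctly calibrated.
Since p = 0.02 < α = 0.025, H₀ is rejected.
H₀ is false (actually the instrument has drifted out of calibration).
The decision matches the true state — no error.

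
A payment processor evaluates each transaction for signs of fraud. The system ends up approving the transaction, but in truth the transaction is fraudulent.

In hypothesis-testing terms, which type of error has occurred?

The null hypothesis here is that the transaction is legitimate.
'Approving the transaction' corresponds to failing to reject H₀.
H₀ was not rejected but H₀ is false — a Type II error (false negative).

Type II error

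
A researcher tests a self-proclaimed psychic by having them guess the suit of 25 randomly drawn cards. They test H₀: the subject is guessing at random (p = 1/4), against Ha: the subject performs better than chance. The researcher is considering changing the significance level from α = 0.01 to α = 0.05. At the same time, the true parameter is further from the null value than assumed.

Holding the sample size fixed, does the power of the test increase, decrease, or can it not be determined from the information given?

With a larger α the critical value moves toward the center, so more of the Ha sampling distribution lies in the rejection region. A larger true effect moves the Ha sampling distribution further from the H₀ critical value, making rejection more likely when Ha is true. Both changes push β in the same direction.
Since power = 1 − β and β decreases, power increases.

It increases.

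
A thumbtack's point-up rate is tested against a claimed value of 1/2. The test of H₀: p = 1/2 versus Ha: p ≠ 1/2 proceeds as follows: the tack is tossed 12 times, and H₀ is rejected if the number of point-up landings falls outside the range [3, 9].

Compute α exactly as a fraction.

The significance level is the null-hypothesis probability of the rejection region {≤2} ∪ {≥10}.
By symmetry, α = 2·P(S ≤ 2) = 2·(1 + 12 + 66)/4096 = 158/4096 = 79/2048.

79/2048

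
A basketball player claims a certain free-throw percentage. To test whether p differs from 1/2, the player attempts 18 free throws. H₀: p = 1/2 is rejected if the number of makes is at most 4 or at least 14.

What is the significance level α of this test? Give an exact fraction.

253/8192

α = P(S ≤ 4 or S ≥ 14 | p = 1/2), S ~ Binomial(18, 1/2).
By symmetry, α = 2·P(S ≤ 4) = 2·(1 + 18 + 153 + 816 + 3060)/262144 = 8096/262144 = 253/8192.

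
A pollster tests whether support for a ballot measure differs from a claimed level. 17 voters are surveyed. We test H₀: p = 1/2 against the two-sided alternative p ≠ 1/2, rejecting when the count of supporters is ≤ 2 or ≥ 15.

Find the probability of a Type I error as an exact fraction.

77/32768

α = P(Y ≤ 2 or Y ≥ 15 | p = 1/2), Y ~ Binomial(17, 1/2).
The two tails are symmetric, so α = 2·(1 + 17 + 136)/2^17 = 308/131072 = 77/32768.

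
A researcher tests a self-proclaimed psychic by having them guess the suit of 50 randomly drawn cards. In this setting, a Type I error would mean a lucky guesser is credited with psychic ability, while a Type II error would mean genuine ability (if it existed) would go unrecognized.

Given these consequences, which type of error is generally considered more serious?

The Type I consequence (a lucky guesser is credited with psychic ability) is more severe than the Type II consequence (genuine ability (if it existed) would go unrecognized).

Type I error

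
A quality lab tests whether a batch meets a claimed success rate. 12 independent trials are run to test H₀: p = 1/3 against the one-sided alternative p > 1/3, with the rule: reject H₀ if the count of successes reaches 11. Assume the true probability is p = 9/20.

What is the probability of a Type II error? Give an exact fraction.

β = P(fail to reject H₀ | Ha true) = P(X ≤ 10 | p = 9/20), X ~ Binomial(12, 9/20).
Summing C(12,j)·(9/20)^j·(11/20)^{12-j} for j = 0..10 gives 4091575270595131/4096000000000000.

4091575270595131/4096000000000000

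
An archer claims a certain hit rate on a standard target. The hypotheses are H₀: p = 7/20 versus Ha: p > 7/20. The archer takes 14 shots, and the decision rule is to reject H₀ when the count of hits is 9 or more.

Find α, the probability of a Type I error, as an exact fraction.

α = P(reject H₀ | H₀ true) = P(K ≥ 9 | p = 7/20), with K ~ Binomial(14, 7/20).
Summing C(14,j)(7/20)^j(13/20)^{14−j} for j = 9,…,14 gives 39884294187407537/1638400000000000000.

39884294187407537/1638400000000000000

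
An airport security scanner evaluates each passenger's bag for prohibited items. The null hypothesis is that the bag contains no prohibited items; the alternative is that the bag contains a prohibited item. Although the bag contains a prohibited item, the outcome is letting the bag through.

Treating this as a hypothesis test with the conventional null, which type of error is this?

'Letting the bag through' corresponds to failing to reject H₀.
H₀ was not rejected but H₀ is false — a Type II error (false negative).

Type II error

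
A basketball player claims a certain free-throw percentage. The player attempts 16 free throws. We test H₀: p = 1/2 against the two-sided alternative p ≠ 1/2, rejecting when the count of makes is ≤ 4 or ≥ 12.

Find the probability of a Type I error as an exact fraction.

2517/32768

The significance level is the null-hypothesis probability of the rejection region {≤4} ∪ {≥12}.
Each tail has probability (1 + 16 + 120 + 560 + 1820)/65536; doubling gives α = 5034/65536 = 2517/32768.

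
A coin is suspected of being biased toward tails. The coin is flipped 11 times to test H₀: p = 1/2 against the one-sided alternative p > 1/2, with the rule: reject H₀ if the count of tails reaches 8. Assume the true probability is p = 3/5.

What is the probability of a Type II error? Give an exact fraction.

6872224/9765625

β = P(fail to reject H₀ | Ha true) = P(Y ≤ 7 | p = 3/5), Y ~ Binomial(11, 3/5).
Adding the binomial probabilities P(Y=0)+…+P(Y=7) at p = 3/5 gives 6872224/9765625.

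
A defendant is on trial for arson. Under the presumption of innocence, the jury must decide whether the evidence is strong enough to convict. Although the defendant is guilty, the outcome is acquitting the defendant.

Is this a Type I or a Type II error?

The null hypothesis here is that the defendant is innocent.
'Acquitting the defendant' corresponds to failing to reject H₀.
H₀ was not rejected but H₀ is false — a Type II error (false negative).

Type II error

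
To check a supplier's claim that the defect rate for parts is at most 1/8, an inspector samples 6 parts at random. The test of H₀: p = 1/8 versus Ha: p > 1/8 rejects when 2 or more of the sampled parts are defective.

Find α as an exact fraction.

43653/262144

α = P(reject H₀ | H₀ true) = P(X ≥ 2 | p = 1/8), X ~ Binomial(6, 1/8).
Computing the lower-tail complement: 1 − 218491/262144 = 43653/262144.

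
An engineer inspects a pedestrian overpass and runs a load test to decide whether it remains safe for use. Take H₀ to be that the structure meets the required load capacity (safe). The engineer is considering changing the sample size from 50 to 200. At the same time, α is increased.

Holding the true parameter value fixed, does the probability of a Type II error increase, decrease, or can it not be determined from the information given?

It decreases.

Increasing n separates the H₀ and Ha sampling distributions, so under Ha fewer outcomes land in the acceptance region. A larger α widens the rejection region, so when the alternative is true more outcomes lead to rejection — failing to reject becomes less likely. Both changes push β in the same direction.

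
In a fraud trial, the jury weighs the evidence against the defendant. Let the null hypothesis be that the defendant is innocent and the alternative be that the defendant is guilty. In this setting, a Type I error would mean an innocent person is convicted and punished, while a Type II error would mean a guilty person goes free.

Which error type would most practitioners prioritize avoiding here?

The Type I consequence (an innocent person is convicted and punished) is more severe than the Type II consequence (a guilty person goes free).

Type I error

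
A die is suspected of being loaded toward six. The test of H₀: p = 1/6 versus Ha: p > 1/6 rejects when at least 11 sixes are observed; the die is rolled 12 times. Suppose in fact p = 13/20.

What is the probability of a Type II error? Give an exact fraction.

A Type II error is failing to reject when Ha holds: with p = 13/20, β = P(S ≤ 10).
Summing C(12,j)·(13/20)^j·(7/20)^{12-j} for j = 0..10 gives 3922160441778411/4096000000000000.

3922160441778411/4096000000000000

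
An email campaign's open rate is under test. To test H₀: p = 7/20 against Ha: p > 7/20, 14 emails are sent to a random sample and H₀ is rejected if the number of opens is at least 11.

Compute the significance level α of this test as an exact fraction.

α = P(reject H₀ | H₀ true) = P(Y ≥ 11 | p = 7/20), with Y ~ Binomial(14, 7/20).
P(Y ≥ 11) = Σ_{j=11}^{14} C(14,j)·(7/20)^j·(13/20)^{14-j} = 906230596911073/819200000000000000.

906230596911073/819200000000000000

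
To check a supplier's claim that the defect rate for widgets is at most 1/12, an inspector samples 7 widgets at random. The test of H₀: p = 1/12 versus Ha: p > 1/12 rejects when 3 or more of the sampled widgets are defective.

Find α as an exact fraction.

Under H₀, S ~ Binomial(7, 1/12); the Type I error rate is P(S ≥ 3).
α = 1 − P(S ≤ 2) = 1 − 11756723/11943936 = 187213/11943936.

187213/11943936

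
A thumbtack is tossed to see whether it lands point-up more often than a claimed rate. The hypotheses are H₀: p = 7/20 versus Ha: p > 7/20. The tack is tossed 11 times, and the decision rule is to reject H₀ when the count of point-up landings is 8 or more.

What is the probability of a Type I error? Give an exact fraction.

α = P(reject H₀ | H₀ true) = P(K ≥ 8 | p = 7/20), with K ~ Binomial(11, 7/20).
P(K ≥ 8) = Σ_{j=8}^{11} C(11,j)·(7/20)^j·(13/20)^{11-j} = 62680681273/5120000000000.

62680681273/5120000000000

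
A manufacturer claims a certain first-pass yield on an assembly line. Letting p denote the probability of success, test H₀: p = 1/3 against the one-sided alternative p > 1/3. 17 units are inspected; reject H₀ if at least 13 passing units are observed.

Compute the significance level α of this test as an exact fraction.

The Type I error probability is α = P(S ≥ 13) computed under H₀, where S ~ Binomial(17, 1/3).
Summing C(17,j)(1/3)^j(2/3)^{17−j} for j = 13,…,17 gives 44099/129140163.

44099/129140163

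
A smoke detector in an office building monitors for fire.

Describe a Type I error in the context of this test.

With the conventional null hypothesis that there is no fire:
A Type I error is rejecting H₀ when H₀ is true.
Here that means sounding the alarm and evacuating the building when actually there is no fire.

A Type I error would mean concluding that there is a fire when in fact there is no fire.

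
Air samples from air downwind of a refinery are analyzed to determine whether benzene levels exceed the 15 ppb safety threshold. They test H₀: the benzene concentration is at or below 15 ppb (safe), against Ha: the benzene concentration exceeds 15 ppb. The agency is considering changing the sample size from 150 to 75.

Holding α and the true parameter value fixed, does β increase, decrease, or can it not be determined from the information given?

Reducing n widens both sampling distributions, so the test has less ability to distinguish Ha from H₀.

It increases.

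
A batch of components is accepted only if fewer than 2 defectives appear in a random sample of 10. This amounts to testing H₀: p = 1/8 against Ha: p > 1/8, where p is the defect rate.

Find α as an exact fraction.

Under H₀, K ~ Binomial(10, 1/8); the Type I error rate is P(K ≥ 2).
α = 1 − P(K ≤ 1) = 1 − 686011319/1073741824 = 387730505/1073741824.

387730505/1073741824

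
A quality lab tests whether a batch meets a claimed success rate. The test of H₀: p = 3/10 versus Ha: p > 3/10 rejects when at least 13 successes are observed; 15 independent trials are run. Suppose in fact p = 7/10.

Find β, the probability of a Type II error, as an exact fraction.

β = P(fail to reject H₀ | Ha true) = P(S ≤ 12 | p = 7/10), S ~ Binomial(15, 7/10).
Summing C(15,j)·(7/10)^j·(3/10)^{15-j} for j = 0..12 gives 873172285377237/1000000000000000.

873172285377237/1000000000000000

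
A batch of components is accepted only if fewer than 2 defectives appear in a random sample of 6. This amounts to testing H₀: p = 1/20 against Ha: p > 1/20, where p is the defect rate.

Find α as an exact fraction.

83901/2560000

Under H₀, X ~ Binomial(6, 1/20); the Type I error rate is P(X ≥ 2).
Computing the lower-tail complement: 1 − 2476099/2560000 = 83901/2560000.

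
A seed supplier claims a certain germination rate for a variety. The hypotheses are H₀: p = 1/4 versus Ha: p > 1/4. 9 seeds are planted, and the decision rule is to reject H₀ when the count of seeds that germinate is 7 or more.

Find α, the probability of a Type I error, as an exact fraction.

11/8192

The Type I error probability is α = P(Y ≥ 7) computed under H₀, where Y ~ Binomial(9, 1/4).
Adding the binomial terms for j = 7 through 9 with p = 1/4 yields 11/8192.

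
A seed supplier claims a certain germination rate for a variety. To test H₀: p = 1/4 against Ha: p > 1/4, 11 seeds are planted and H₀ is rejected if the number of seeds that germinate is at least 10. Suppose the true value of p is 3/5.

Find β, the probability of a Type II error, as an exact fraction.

1894076/1953125

Under the alternative p = 3/5, Y ~ Binomial(11, 3/5); β is the probability the test does not reject, P(Y < 10).
Adding the binomial probabilities P(Y=0)+…+P(Y=9) at p = 3/5 gives 1894076/1953125.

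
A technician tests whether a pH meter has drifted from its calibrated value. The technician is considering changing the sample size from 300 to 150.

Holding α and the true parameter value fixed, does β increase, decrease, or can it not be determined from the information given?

With less data the test statistic is noisier; under Ha, more outcomes land inside the acceptance region.

It increases.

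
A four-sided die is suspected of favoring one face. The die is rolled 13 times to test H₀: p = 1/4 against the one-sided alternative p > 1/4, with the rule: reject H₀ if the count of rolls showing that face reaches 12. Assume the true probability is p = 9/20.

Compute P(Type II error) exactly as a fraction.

Under the alternative p = 9/20, Y ~ Binomial(13, 9/20); β is the probability the test does not reject, P(Y < 12).
Adding the binomial probabilities P(Y=0)+…+P(Y=11) at p = 9/20 gives 10234633838806861/10240000000000000.

10234633838806861/10240000000000000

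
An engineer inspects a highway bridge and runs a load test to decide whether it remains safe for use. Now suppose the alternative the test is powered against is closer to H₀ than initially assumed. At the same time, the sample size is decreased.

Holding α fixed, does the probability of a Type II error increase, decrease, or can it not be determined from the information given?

When the true parameter is near the null value, the test has a harder time distinguishing Ha from H₀. A smaller sample increases the standard error, so the sampling distributions under H₀ and Ha overlap more. Both changes push β in the same direction.

It increases.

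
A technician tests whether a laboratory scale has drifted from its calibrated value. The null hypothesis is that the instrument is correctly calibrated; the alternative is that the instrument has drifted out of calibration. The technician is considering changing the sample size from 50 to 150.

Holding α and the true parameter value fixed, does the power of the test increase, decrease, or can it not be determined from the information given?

It increases.

A larger sample reduces the standard error, pulling the sampling distribution under Ha further from the non-rejection region.
Since power = 1 − β and β decreases, power increases.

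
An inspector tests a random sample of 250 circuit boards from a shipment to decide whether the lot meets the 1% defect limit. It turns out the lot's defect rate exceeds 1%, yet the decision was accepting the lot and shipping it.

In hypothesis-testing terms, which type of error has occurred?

Type II error

The null hypothesis here is that the lot's defect rate is 1% (within specification).
'Accepting the lot and shipping it' corresponds to failing to reject H₀.
H₀ was not rejected but H₀ is false — a Type II error (false negative).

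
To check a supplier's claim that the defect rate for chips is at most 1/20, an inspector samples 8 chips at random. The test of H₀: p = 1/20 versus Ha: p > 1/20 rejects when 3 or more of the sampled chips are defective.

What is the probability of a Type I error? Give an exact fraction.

Under H₀, K ~ Binomial(8, 1/20); the Type I error rate is P(K ≥ 3).
Computing the lower-tail complement: 1 − 25451821621/25600000000 = 148178379/25600000000.

148178379/25600000000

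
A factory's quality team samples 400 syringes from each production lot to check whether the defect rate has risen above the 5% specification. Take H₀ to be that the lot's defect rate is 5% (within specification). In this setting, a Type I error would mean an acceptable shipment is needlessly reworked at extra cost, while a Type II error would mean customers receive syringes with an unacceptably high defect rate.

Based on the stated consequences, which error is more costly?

The Type II consequence (customers receive syringes with an unacceptably high defect rate) is more severe than the Type I consequence (an acceptable shipment is needlessly reworked at extra cost).

Type II error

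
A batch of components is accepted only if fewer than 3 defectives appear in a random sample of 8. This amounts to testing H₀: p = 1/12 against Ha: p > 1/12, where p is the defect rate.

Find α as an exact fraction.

The significance level is the probability, assuming p = 1/12, of seeing 3 or more defectives in 8 draws.
Via the complement, α = 1 − Σ_{j=0}^{2} C(8,j)(1/12)^j(11/12)^{8-j} = 3373913/143327232.

3373913/143327232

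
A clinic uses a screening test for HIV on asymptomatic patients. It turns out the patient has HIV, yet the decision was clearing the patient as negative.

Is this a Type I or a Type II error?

The null hypothesis here is that the patient does not have HIV.
'Clearing the patient as negative' corresponds to failing to reject H₀.
H₀ was not rejected but H₀ is false — a Type II error (false negative).

Type II error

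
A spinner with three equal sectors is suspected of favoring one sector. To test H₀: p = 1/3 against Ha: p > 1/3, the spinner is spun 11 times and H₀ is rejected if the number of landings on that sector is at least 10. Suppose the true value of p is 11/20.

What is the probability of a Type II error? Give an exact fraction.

A Type II error is failing to reject when Ha holds: with p = 11/20, β = P(S ≤ 9).
Summing C(11,j)·(11/20)^j·(9/20)^{11-j} for j = 0..9 gives 20194688329389/20480000000000.

20194688329389/20480000000000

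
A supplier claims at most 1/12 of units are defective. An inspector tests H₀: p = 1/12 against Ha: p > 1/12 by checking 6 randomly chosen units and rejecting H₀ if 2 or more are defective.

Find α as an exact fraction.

α = P(reject H₀ | H₀ true) = P(S ≥ 2 | p = 1/12), S ~ Binomial(6, 1/12).
Via the complement, α = 1 − Σ_{j=0}^{1} C(6,j)(1/12)^j(11/12)^{6-j} = 248117/2985984.

248117/2985984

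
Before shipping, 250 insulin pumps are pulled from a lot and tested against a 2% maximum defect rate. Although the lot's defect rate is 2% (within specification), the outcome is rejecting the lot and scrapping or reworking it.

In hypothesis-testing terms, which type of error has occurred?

The null hypothesis here is that the lot's defect rate is 2% (within specification).
'Rejecting the lot and scrapping or reworking it' corresponds to rejecting H₀.
H₀ was rejected but H₀ is true — a Type I error (false positive).

Type I error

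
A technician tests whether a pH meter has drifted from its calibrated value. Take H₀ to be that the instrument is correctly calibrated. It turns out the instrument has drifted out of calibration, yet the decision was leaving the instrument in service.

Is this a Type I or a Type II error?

Type II error

'Leaving the instrument in service' corresponds to failing to reject H₀.
H₀ was not rejected but H₀ is false — a Type II error (false negative).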